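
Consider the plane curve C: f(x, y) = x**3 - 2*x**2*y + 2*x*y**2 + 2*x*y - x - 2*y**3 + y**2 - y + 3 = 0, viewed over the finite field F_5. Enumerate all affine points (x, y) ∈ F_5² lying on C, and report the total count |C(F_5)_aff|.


Affine F_5-points: {(0, 3), (2, 3), (4, 1), (4, 3)}; count = 4.

For each of the 25 pairs (x, y) ∈ F_5², evaluate f(x, y) mod 5. Record the zeros.
  x = 0: [0↦3, 1↦1, 2↦4, 3↦0, 4↦2]  zeros at y ∈ {3}
  x = 1: [0↦3, 1↦3, 2↦2, 3↦3, 4↦4]  zeros at y ∈ ∅
  x = 2: [0↦4, 1↦2, 2↦3, 3↦0, 4↦1]  zeros at y ∈ {3}
  x = 3: [0↦2, 1↦4, 2↦3, 3↦2, 4↦4]  zeros at y ∈ ∅
  x = 4: [0↦3, 1↦0, 2↦3, 3↦0, 4↦4]  zeros at y ∈ {1, 3}
Collecting zeros: affine points = {(0, 3), (2, 3), (4, 1), (4, 3)}.
Total count |C(F_5)_aff| = 4.


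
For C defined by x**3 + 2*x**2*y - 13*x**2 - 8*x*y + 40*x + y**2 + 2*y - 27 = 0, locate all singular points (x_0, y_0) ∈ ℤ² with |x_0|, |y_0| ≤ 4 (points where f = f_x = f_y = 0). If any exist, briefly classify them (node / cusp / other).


Singular points: {(2, 3)}; classification: node.

Compute partial derivatives:
  f_x = 3*x**2 + 4*x*y - 26*x - 8*y + 40.
  f_y = 2*x**2 - 8*x + 2*y + 2.
Scan x_0 ∈ {−4, ..., 4}. For each x_0, f_y(x_0, y) is a polynomial in y; find its integer roots y ∈ {−4, ..., 4}, then test f_x and f at those candidates.
  x = -4: f_y(-4, y) = 2*y + 66; no integer root y with |y| ≤ 4.
  x = -3: f_y(-3, y) = 2*y + 44; no integer root y with |y| ≤ 4.
  x = -2: f_y(-2, y) = 2*y + 26; no integer root y with |y| ≤ 4.
  x = -1: f_y(-1, y) = 2*y + 12; no integer root y with |y| ≤ 4.
  x = 0: f_y(0, y) = 2*y + 2; vanishes at y ∈ {-1}. (0, -1): f_x = 48 ≠ 0.
  x = 1: f_y(1, y) = 2*y - 4; vanishes at y ∈ {2}. (1, 2): f_x = 9 ≠ 0.
  x = 2: f_y(2, y) = 2*y - 6; vanishes at y ∈ {3}. (2, 3): f_x = 0, f = 0 — SINGULAR.
  x = 3: f_y(3, y) = 2*y - 4; vanishes at y ∈ {2}. (3, 2): f_x = -3 ≠ 0.
  x = 4: f_y(4, y) = 2*y + 2; vanishes at y ∈ {-1}. (4, -1): f_x = -24 ≠ 0.
Only singular point on the grid: (2, 3).
Classify: substitute x = 2 + u, y = 3 + v and expand: f = u**3 + 2*u**2*v - u**2 + v**2.
No constant or linear terms (consistent with a singular point). Quadratic part: -u**2 + v**2. Cubic part: u**3 + 2*u**2*v.
The quadratic part v**2 - u**2 = (v − u)(v + u) splits into two distinct linear factors, so there are two distinct tangent lines y − 3 = ±(x − 2) — this is a node (ordinary double point).
Classification: node.


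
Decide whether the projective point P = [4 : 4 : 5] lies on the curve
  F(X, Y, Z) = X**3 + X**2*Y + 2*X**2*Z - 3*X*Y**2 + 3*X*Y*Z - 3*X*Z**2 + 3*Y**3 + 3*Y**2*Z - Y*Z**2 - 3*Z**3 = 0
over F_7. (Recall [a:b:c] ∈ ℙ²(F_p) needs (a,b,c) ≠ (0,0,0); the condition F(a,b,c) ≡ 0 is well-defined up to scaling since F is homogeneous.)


F(4,4,5) ≡ 0 (mod 7); P is on the curve.

Evaluate F(4, 4, 5) term-by-term (mod 7).
  X**3 ↦ 1·64·1·1 = 64
  X**2*Y ↦ 1·16·4·1 = 64
  2*X**2*Z ↦ 2·16·1·5 = 160
  -3*X*Y**2 ↦ -3·4·16·1 = -192
  3*X*Y*Z ↦ 3·4·4·5 = 240
  -3*X*Z**2 ↦ -3·4·1·25 = -300
  3*Y**3 ↦ 3·1·64·1 = 192
  3*Y**2*Z ↦ 3·1·16·5 = 240
  -Y*Z**2 ↦ -1·1·4·25 = -100
  -3*Z**3 ↦ -3·1·1·125 = -375
Sum: F(4, 4, 5) = (64) + (64) + (160) + (-192) + (240) + (-300) + (192) + (240) + (-100) + (-375) = -7.
Reducing mod 7: -7 ≡ 0 (mod 7).
Since F(a, b, c) ≡ 0 (mod 7), P lies on the curve.


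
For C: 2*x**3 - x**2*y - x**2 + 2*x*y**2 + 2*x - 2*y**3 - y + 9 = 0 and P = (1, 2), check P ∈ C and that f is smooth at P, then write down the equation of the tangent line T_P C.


Tangent line at P: 10*x - 18*y + 26 = 0.

Step 1: f(1, 2) = 0, so P lies on C.
Step 2: partial derivatives
  f_x(x, y) = 6*x**2 - 2*x*y - 2*x + 2*y**2 + 2, f_y(x, y) = -x**2 + 4*x*y - 6*y**2 - 1.
  f_x(P) = 10, f_y(P) = -18 (gradient nonzero, so P is smooth).
Step 3: tangent line at P: 10·(x − 1) + -18·(y − 2) = 0.
Expanding: 10*x - 18*y + 26 = 0.


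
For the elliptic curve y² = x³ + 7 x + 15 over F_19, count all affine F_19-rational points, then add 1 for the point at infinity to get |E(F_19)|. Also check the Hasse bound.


Affine points = {(1, 2), (1, 17), (3, 5), (3, 14), (5, 2), (5, 17), (6, 8), (6, 11), (9, 3), (9, 16), (11, 6), (11, 13), (13, 2), (13, 17), (14, 8), (14, 11), (16, 9), (16, 10), (18, 8), (18, 11)}; affine count = 20; |E(F_19)| = 21.

Discriminant check: Δ ∝ 4a³ + 27b² = 4·7³ + 27·15² = 4·343 + 27·225 ≡ 18 (mod 19). Nonzero ⇒ E is nonsingular.
For each x ∈ F_19, compute rhs = x³ + 7·x + 15 mod 19, then count y ∈ F_19 with y² ≡ rhs.
  x = 0: rhs = 15, matching y values: none (0 points).
  x = 1: rhs = 4, matching y values: 2, 17 (2 points).
  x = 2: rhs = 18, matching y values: none (0 points).
  x = 3: rhs = 6, matching y values: 5, 14 (2 points).
  x = 4: rhs = 12, matching y values: none (0 points).
  x = 5: rhs = 4, matching y values: 2, 17 (2 points).
  x = 6: rhs = 7, matching y values: 8, 11 (2 points).
  x = 7: rhs = 8, matching y values: none (0 points).
  x = 8: rhs = 13, matching y values: none (0 points).
  x = 9: rhs = 9, matching y values: 3, 16 (2 points).
  x = 10: rhs = 2, matching y values: none (0 points).
  x = 11: rhs = 17, matching y values: 6, 13 (2 points).
  x = 12: rhs = 3, matching y values: none (0 points).
  x = 13: rhs = 4, matching y values: 2, 17 (2 points).
  x = 14: rhs = 7, matching y values: 8, 11 (2 points).
  x = 15: rhs = 18, matching y values: none (0 points).
  x = 16: rhs = 5, matching y values: 9, 10 (2 points).
  x = 17: rhs = 12, matching y values: none (0 points).
  x = 18: rhs = 7, matching y values: 8, 11 (2 points).
Total affine count: 20.
Full point count |E(F_19)| = 20 + 1 = 21.
Hasse bound: |21 − (19+1)| = |1| = 1 ≤ 2√19 ≈ 8.7178 ✓.


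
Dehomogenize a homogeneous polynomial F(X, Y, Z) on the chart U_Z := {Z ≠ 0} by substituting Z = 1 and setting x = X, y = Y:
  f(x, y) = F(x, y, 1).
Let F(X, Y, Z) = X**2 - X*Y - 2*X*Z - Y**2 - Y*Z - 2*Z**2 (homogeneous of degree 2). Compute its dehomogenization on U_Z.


f(x, y) = x**2 - x*y - 2*x - y**2 - y - 2

On U_Z we set Z = 1. Each monomial c·X^i·Y^j·Z^k in F becomes c·x^i·y^j·1^k = c·x^i·y^j.
Substituting Z = 1: F(X, Y, 1) = x**2 - x*y - 2*x - y**2 - y - 2.
Note: deg(f) ≤ deg(F) = 2; strict inequality happens when F is divisible by Z (lost terms).


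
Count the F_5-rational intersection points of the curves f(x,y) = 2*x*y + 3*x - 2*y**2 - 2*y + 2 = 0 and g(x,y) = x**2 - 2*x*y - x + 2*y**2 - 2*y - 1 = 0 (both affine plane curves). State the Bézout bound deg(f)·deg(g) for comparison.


Common zeros: {(3, 4)}; count = 1; Bézout bound = 4.

deg(f) = 2, deg(g) = 2, so Bézout bound = 4.
Scan x ∈ F_5. For each x, list the y ∈ F_5 with f(x, y) ≡ 0 and those with g(x, y) ≡ 0 (mod 5); the common zeros in that column are the intersection.
  x = 0: f ≡ 0 at y ∈ {2}; g ≡ 0 at y ∈ ∅; common: ∅.
  x = 1: f ≡ 0 at y ∈ {0}; g ≡ 0 at y ∈ {3, 4}; common: ∅.
  x = 2: f ≡ 0 at y ∈ ∅; g ≡ 0 at y ∈ ∅; common: ∅.
  x = 3: f ≡ 0 at y ∈ {3, 4}; g ≡ 0 at y ∈ {0, 4}; common: {4}.
  x = 4: f ≡ 0 at y ∈ ∅; g ≡ 0 at y ∈ ∅; common: ∅.
Collecting: common zeros = {(3, 4)}, so the count is 1.
Comparison with the Bézout bound: 1 ≤ 4 = deg(f)·deg(g), as expected for curves with no common component (the affine F_5-count falls short of the bound because intersections may lie at infinity, over extension fields, or carry multiplicity).


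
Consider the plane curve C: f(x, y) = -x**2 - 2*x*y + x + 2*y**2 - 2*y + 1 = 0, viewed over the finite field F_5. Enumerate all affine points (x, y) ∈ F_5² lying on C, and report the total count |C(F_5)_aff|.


Affine F_5-points: {(0, 2), (0, 4), (2, 1), (2, 2), (3, 0), (3, 4)}; count = 6.

For each of the 25 pairs (x, y) ∈ F_5², evaluate f(x, y) mod 5. Record the zeros.
  x = 0: [0↦1, 1↦1, 2↦0, 3↦3, 4↦0]  zeros at y ∈ {2, 4}
  x = 1: [0↦1, 1↦4, 2↦1, 3↦2, 4↦2]  zeros at y ∈ ∅
  x = 2: [0↦4, 1↦0, 2↦0, 3↦4, 4↦2]  zeros at y ∈ {1, 2}
  x = 3: [0↦0, 1↦4, 2↦2, 3↦4, 4↦0]  zeros at y ∈ {0, 4}
  x = 4: [0↦4, 1↦1, 2↦2, 3↦2, 4↦1]  zeros at y ∈ ∅
Collecting zeros: affine points = {(0, 2), (0, 4), (2, 1), (2, 2), (3, 0), (3, 4)}.
Total count |C(F_5)_aff| = 6.


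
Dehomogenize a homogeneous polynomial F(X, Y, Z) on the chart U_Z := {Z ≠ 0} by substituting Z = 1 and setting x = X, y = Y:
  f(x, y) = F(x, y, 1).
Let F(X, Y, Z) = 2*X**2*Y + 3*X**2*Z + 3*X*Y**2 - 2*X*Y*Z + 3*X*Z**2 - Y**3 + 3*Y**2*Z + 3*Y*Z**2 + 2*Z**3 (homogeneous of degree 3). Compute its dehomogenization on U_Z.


f(x, y) = 2*x**2*y + 3*x**2 + 3*x*y**2 - 2*x*y + 3*x - y**3 + 3*y**2 + 3*y + 2

On U_Z we set Z = 1. Each monomial c·X^i·Y^j·Z^k in F becomes c·x^i·y^j·1^k = c·x^i·y^j.
Substituting Z = 1: F(X, Y, 1) = 2*x**2*y + 3*x**2 + 3*x*y**2 - 2*x*y + 3*x - y**3 + 3*y**2 + 3*y + 2.
Note: deg(f) ≤ deg(F) = 3; strict inequality happens when F is divisible by Z (lost terms).


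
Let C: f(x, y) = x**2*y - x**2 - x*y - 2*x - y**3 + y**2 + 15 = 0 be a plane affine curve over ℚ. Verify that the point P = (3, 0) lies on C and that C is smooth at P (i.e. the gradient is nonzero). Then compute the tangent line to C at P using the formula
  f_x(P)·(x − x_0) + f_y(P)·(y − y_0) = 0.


Tangent line at P: -8*x + 6*y + 24 = 0.

Step 1: f(3, 0) = 0, so P lies on C.
Step 2: partial derivatives
  f_x(x, y) = 2*x*y - 2*x - y - 2, f_y(x, y) = x**2 - x - 3*y**2 + 2*y.
  f_x(P) = -8, f_y(P) = 6 (gradient nonzero, so P is smooth).
Step 3: tangent line at P: -8·(x − 3) + 6·(y − 0) = 0.
Expanding: -8*x + 6*y + 24 = 0.


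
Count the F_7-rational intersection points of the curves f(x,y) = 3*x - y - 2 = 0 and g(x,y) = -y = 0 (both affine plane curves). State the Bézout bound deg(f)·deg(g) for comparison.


Common zeros: {(3, 0)}; count = 1; Bézout bound = 1.

deg(f) = 1, deg(g) = 1, so Bézout bound = 1.
Scan x ∈ F_7. For each x, list the y ∈ F_7 with f(x, y) ≡ 0 and those with g(x, y) ≡ 0 (mod 7); the common zeros in that column are the intersection.
  x = 0: f ≡ 0 at y ∈ {5}; g ≡ 0 at y ∈ {0}; common: ∅.
  x = 1: f ≡ 0 at y ∈ {1}; g ≡ 0 at y ∈ {0}; common: ∅.
  x = 2: f ≡ 0 at y ∈ {4}; g ≡ 0 at y ∈ {0}; common: ∅.
  x = 3: f ≡ 0 at y ∈ {0}; g ≡ 0 at y ∈ {0}; common: {0}.
  x = 4: f ≡ 0 at y ∈ {3}; g ≡ 0 at y ∈ {0}; common: ∅.
  x = 5: f ≡ 0 at y ∈ {6}; g ≡ 0 at y ∈ {0}; common: ∅.
  x = 6: f ≡ 0 at y ∈ {2}; g ≡ 0 at y ∈ {0}; common: ∅.
Collecting: common zeros = {(3, 0)}, so the count is 1.
Comparison with the Bézout bound: 1 ≤ 1 = deg(f)·deg(g), as expected for curves with no common component (the bound is attained).


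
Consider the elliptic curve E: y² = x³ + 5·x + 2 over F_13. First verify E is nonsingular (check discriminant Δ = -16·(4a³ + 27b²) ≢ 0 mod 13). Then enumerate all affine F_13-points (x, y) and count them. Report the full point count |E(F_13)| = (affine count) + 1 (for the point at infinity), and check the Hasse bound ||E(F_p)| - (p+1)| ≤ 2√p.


Affine points = {(5, 3), (5, 10), (6, 1), (6, 12), (7, 4), (7, 9), (9, 3), (9, 10), (10, 5), (10, 8), (11, 6), (11, 7), (12, 3), (12, 10)}; affine count = 14; |E(F_13)| = 15.

Discriminant check: Δ ∝ 4a³ + 27b² = 4·5³ + 27·2² = 4·125 + 27·4 ≡ 10 (mod 13). Nonzero ⇒ E is nonsingular.
For each x ∈ F_13, compute rhs = x³ + 5·x + 2 mod 13, then count y ∈ F_13 with y² ≡ rhs.
  x = 0: rhs = 2, matching y values: none (0 points).
  x = 1: rhs = 8, matching y values: none (0 points).
  x = 2: rhs = 7, matching y values: none (0 points).
  x = 3: rhs = 5, matching y values: none (0 points).
  x = 4: rhs = 8, matching y values: none (0 points).
  x = 5: rhs = 9, matching y values: 3, 10 (2 points).
  x = 6: rhs = 1, matching y values: 1, 12 (2 points).
  x = 7: rhs = 3, matching y values: 4, 9 (2 points).
  x = 8: rhs = 8, matching y values: none (0 points).
  x = 9: rhs = 9, matching y values: 3, 10 (2 points).
  x = 10: rhs = 12, matching y values: 5, 8 (2 points).
  x = 11: rhs = 10, matching y values: 6, 7 (2 points).
  x = 12: rhs = 9, matching y values: 3, 10 (2 points).
Total affine count: 14.
Full point count |E(F_13)| = 14 + 1 = 15.
Hasse bound: |15 − (13+1)| = |1| = 1 ≤ 2√13 ≈ 7.2111 ✓.


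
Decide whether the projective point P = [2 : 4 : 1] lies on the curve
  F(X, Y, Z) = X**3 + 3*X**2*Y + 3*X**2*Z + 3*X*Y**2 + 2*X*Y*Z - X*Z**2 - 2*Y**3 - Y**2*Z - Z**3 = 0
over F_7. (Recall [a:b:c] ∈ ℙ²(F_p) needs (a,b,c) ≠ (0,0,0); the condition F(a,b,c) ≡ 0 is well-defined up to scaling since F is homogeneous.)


F(2,4,1) ≡ 5 (mod 7); P is NOT on the curve.

Evaluate F(2, 4, 1) term-by-term (mod 7).
  X**3 ↦ 1·8·1·1 = 8
  3*X**2*Y ↦ 3·4·4·1 = 48
  3*X**2*Z ↦ 3·4·1·1 = 12
  3*X*Y**2 ↦ 3·2·16·1 = 96
  2*X*Y*Z ↦ 2·2·4·1 = 16
  -X*Z**2 ↦ -1·2·1·1 = -2
  -2*Y**3 ↦ -2·1·64·1 = -128
  -Y**2*Z ↦ -1·1·16·1 = -16
  -Z**3 ↦ -1·1·1·1 = -1
Sum: F(2, 4, 1) = (8) + (48) + (12) + (96) + (16) + (-2) + (-128) + (-16) + (-1) = 33.
Reducing mod 7: 33 ≡ 5 (mod 7).
Since F(a, b, c) ≡ 5 ≠ 0 (mod 7), P does NOT lie on the curve.


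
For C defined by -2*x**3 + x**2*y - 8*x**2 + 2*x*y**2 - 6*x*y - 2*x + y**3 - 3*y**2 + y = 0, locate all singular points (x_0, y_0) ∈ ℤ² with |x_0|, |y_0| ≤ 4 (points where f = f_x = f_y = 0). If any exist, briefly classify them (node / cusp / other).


Singular points: {(-1, 2)}; classification: cusp.

Compute partial derivatives:
  f_x = -6*x**2 + 2*x*y - 16*x + 2*y**2 - 6*y - 2.
  f_y = x**2 + 4*x*y - 6*x + 3*y**2 - 6*y + 1.
Scan x_0 ∈ {−4, ..., 4}. For each x_0, f_y(x_0, y) is a polynomial in y; find its integer roots y ∈ {−4, ..., 4}, then test f_x and f at those candidates.
  x = -4: f_y(-4, y) = 3*y**2 - 22*y + 41; no integer root y with |y| ≤ 4.
  x = -3: f_y(-3, y) = 3*y**2 - 18*y + 28; no integer root y with |y| ≤ 4.
  x = -2: f_y(-2, y) = 3*y**2 - 14*y + 17; no integer root y with |y| ≤ 4.
  x = -1: f_y(-1, y) = 3*y**2 - 10*y + 8; vanishes at y ∈ {2}. (-1, 2): f_x = 0, f = 0 — SINGULAR.
  x = 0: f_y(0, y) = 3*y**2 - 6*y + 1; no integer root y with |y| ≤ 4.
  x = 1: f_y(1, y) = 3*y**2 - 2*y - 4; no integer root y with |y| ≤ 4.
  x = 2: f_y(2, y) = 3*y**2 + 2*y - 7; no integer root y with |y| ≤ 4.
  x = 3: f_y(3, y) = 3*y**2 + 6*y - 8; no integer root y with |y| ≤ 4.
  x = 4: f_y(4, y) = 3*y**2 + 10*y - 7; no integer root y with |y| ≤ 4.
Only singular point on the grid: (-1, 2).
Classify: substitute x = -1 + u, y = 2 + v and expand: f = -2*u**3 + u**2*v + 2*u*v**2 + v**3 + v**2.
No constant or linear terms (consistent with a singular point). Quadratic part: v**2. Cubic part: -2*u**3 + u**2*v + 2*u*v**2 + v**3.
The quadratic part v**2 is a perfect square, so there is a single (double) tangent line v = 0, i.e. y = 2. Restricting the cubic part to that line (v = 0) leaves -2*u**3 ≠ 0, so f is not divisible by v and the branch is v² ≈ 2*u**3 to lowest order — this is a cusp.
Classification: cusp.


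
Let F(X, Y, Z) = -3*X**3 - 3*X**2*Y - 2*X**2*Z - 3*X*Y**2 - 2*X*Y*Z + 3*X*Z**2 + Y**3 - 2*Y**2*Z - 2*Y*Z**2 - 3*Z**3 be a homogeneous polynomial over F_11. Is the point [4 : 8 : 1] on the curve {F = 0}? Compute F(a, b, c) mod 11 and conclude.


F(4,8,1) ≡ 4 (mod 11); P is NOT on the curve.

Evaluate F(4, 8, 1) term-by-term (mod 11).
  -3*X**3 ↦ -3·64·1·1 = -192
  -3*X**2*Y ↦ -3·16·8·1 = -384
  -2*X**2*Z ↦ -2·16·1·1 = -32
  -3*X*Y**2 ↦ -3·4·64·1 = -768
  -2*X*Y*Z ↦ -2·4·8·1 = -64
  3*X*Z**2 ↦ 3·4·1·1 = 12
  Y**3 ↦ 1·1·512·1 = 512
  -2*Y**2*Z ↦ -2·1·64·1 = -128
  -2*Y*Z**2 ↦ -2·1·8·1 = -16
  -3*Z**3 ↦ -3·1·1·1 = -3
Sum: F(4, 8, 1) = (-192) + (-384) + (-32) + (-768) + (-64) + (12) + (512) + (-128) + (-16) + (-3) = -1063.
Reducing mod 11: -1063 ≡ 4 (mod 11).
Since F(a, b, c) ≡ 4 ≠ 0 (mod 11), P does NOT lie on the curve.


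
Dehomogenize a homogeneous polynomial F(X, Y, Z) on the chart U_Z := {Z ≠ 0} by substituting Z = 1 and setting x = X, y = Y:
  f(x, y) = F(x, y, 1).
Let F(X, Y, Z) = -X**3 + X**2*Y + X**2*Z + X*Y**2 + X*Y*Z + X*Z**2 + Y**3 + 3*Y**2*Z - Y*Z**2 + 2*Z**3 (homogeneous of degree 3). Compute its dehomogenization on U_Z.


f(x, y) = -x**3 + x**2*y + x**2 + x*y**2 + x*y + x + y**3 + 3*y**2 - y + 2

On U_Z we set Z = 1. Each monomial c·X^i·Y^j·Z^k in F becomes c·x^i·y^j·1^k = c·x^i·y^j.
Substituting Z = 1: F(X, Y, 1) = -x**3 + x**2*y + x**2 + x*y**2 + x*y + x + y**3 + 3*y**2 - y + 2.
Note: deg(f) ≤ deg(F) = 3; strict inequality happens when F is divisible by Z (lost terms).


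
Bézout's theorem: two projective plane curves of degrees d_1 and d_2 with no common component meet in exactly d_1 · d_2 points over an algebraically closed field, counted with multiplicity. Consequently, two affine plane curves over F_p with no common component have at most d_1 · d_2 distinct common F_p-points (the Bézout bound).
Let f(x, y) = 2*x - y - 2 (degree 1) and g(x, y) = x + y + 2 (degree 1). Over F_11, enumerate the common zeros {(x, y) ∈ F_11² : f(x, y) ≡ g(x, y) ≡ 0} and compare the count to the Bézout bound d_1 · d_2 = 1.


Common zeros: {(0, 9)}; count = 1; Bézout bound = 1.

deg(f) = 1, deg(g) = 1, so Bézout bound = 1.
Scan x ∈ F_11. For each x, list the y ∈ F_11 with f(x, y) ≡ 0 and those with g(x, y) ≡ 0 (mod 11); the common zeros in that column are the intersection.
  x = 0: f ≡ 0 at y ∈ {9}; g ≡ 0 at y ∈ {9}; common: {9}.
  x = 1: f ≡ 0 at y ∈ {0}; g ≡ 0 at y ∈ {8}; common: ∅.
  x = 2: f ≡ 0 at y ∈ {2}; g ≡ 0 at y ∈ {7}; common: ∅.
  x = 3: f ≡ 0 at y ∈ {4}; g ≡ 0 at y ∈ {6}; common: ∅.
  x = 4: f ≡ 0 at y ∈ {6}; g ≡ 0 at y ∈ {5}; common: ∅.
  x = 5: f ≡ 0 at y ∈ {8}; g ≡ 0 at y ∈ {4}; common: ∅.
  x = 6: f ≡ 0 at y ∈ {10}; g ≡ 0 at y ∈ {3}; common: ∅.
  x = 7: f ≡ 0 at y ∈ {1}; g ≡ 0 at y ∈ {2}; common: ∅.
  x = 8: f ≡ 0 at y ∈ {3}; g ≡ 0 at y ∈ {1}; common: ∅.
  x = 9: f ≡ 0 at y ∈ {5}; g ≡ 0 at y ∈ {0}; common: ∅.
  x = 10: f ≡ 0 at y ∈ {7}; g ≡ 0 at y ∈ {10}; common: ∅.
Collecting: common zeros = {(0, 9)}, so the count is 1.
Comparison with the Bézout bound: 1 ≤ 1 = deg(f)·deg(g), as expected for curves with no common component (the bound is attained).


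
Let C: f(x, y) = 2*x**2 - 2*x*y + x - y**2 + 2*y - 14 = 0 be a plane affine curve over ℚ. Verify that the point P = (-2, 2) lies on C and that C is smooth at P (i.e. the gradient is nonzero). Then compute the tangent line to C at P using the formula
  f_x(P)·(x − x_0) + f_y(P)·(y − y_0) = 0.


Tangent line at P: -11*x + 2*y - 26 = 0.

Step 1: f(-2, 2) = 0, so P lies on C.
Step 2: partial derivatives
  f_x(x, y) = 4*x - 2*y + 1, f_y(x, y) = -2*x - 2*y + 2.
  f_x(P) = -11, f_y(P) = 2 (gradient nonzero, so P is smooth).
Step 3: tangent line at P: -11·(x − -2) + 2·(y − 2) = 0.
Expanding: -11*x + 2*y - 26 = 0.


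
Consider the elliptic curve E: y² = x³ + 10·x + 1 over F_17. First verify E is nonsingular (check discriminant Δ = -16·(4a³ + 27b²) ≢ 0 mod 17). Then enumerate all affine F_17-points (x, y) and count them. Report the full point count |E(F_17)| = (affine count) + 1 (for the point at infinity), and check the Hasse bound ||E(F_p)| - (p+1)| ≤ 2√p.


Affine points = {(0, 1), (0, 16), (8, 7), (8, 10), (9, 2), (9, 15), (10, 8), (10, 9), (12, 8), (12, 9), (13, 4), (13, 13)}; affine count = 12; |E(F_17)| = 13.

Discriminant check: Δ ∝ 4a³ + 27b² = 4·10³ + 27·1² = 4·1000 + 27·1 ≡ 15 (mod 17). Nonzero ⇒ E is nonsingular.
For each x ∈ F_17, compute rhs = x³ + 10·x + 1 mod 17, then count y ∈ F_17 with y² ≡ rhs.
  x = 0: rhs = 1, matching y values: 1, 16 (2 points).
  x = 1: rhs = 12, matching y values: none (0 points).
  x = 2: rhs = 12, matching y values: none (0 points).
  x = 3: rhs = 7, matching y values: none (0 points).
  x = 4: rhs = 3, matching y values: none (0 points).
  x = 5: rhs = 6, matching y values: none (0 points).
  x = 6: rhs = 5, matching y values: none (0 points).
  x = 7: rhs = 6, matching y values: none (0 points).
  x = 8: rhs = 15, matching y values: 7, 10 (2 points).
  x = 9: rhs = 4, matching y values: 2, 15 (2 points).
  x = 10: rhs = 13, matching y values: 8, 9 (2 points).
  x = 11: rhs = 14, matching y values: none (0 points).
  x = 12: rhs = 13, matching y values: 8, 9 (2 points).
  x = 13: rhs = 16, matching y values: 4, 13 (2 points).
  x = 14: rhs = 12, matching y values: none (0 points).
  x = 15: rhs = 7, matching y values: none (0 points).
  x = 16: rhs = 7, matching y values: none (0 points).
Total affine count: 12.
Full point count |E(F_17)| = 12 + 1 = 13.
Hasse bound: |13 − (17+1)| = |-5| = 5 ≤ 2√17 ≈ 8.2462 ✓.


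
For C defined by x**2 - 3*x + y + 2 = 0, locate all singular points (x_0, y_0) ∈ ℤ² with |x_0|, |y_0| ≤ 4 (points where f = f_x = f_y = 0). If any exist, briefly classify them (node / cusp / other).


No singular points in the scanned grid; C is smooth there.

Compute partial derivatives:
  f_x = 2*x - 3.
  f_y = 1.
f_y = 1 is a nonzero constant, so f_y never vanishes: no point (x, y) can satisfy f = f_x = f_y = 0. In particular no (x, y) ∈ {−4, ..., 4}² is singular; the curve is smooth.


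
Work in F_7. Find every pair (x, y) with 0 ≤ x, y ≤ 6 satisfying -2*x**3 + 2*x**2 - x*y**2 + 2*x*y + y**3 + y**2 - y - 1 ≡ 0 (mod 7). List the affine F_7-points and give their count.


Affine F_7-points: {(0, 1), (0, 6), (2, 6), (3, 5), (6, 6)}; count = 5.

For each of the 49 pairs (x, y) ∈ F_7², evaluate f(x, y) mod 7. Record the zeros.
  x = 0: [0↦6, 1↦0, 2↦2, 3↦4, 4↦5, 5↦4, 6↦0]  zeros at y ∈ {1, 6}
  x = 1: [0↦6, 1↦1, 2↦2, 3↦1, 4↦4, 5↦3, 6↦4]  zeros at y ∈ ∅
  x = 2: [0↦5, 1↦1, 2↦1, 3↦4, 4↦2, 5↦1, 6↦0]  zeros at y ∈ {6}
  x = 3: [0↦5, 1↦2, 2↦1, 3↦1, 4↦1, 5↦0, 6↦4]  zeros at y ∈ {5}
  x = 4: [0↦1, 1↦6, 2↦4, 3↦1, 4↦3, 5↦2, 6↦4]  zeros at y ∈ ∅
  x = 5: [0↦2, 1↦1, 2↦5, 3↦6, 4↦3, 5↦2, 6↦2]  zeros at y ∈ ∅
  x = 6: [0↦3, 1↦3, 2↦6, 3↦4, 4↦3, 5↦2, 6↦0]  zeros at y ∈ {6}
Collecting zeros: affine points = {(0, 1), (0, 6), (2, 6), (3, 5), (6, 6)}.
Total count |C(F_7)_aff| = 5.


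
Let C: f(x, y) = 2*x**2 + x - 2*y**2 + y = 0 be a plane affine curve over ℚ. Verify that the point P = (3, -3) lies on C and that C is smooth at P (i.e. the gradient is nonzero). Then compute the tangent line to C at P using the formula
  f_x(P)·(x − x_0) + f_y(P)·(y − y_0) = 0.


Tangent line at P: 13*x + 13*y = 0.

Step 1: f(3, -3) = 0, so P lies on C.
Step 2: partial derivatives
  f_x(x, y) = 4*x + 1, f_y(x, y) = 1 - 4*y.
  f_x(P) = 13, f_y(P) = 13 (gradient nonzero, so P is smooth).
Step 3: tangent line at P: 13·(x − 3) + 13·(y − -3) = 0.
Expanding: 13*x + 13*y = 0.


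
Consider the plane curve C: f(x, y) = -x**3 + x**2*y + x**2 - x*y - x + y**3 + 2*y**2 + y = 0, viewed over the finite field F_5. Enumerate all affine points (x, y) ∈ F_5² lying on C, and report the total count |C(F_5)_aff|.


Affine F_5-points: {(0, 0), (0, 4), (2, 1), (3, 3), (4, 2)}; count = 5.

For each of the 25 pairs (x, y) ∈ F_5², evaluate f(x, y) mod 5. Record the zeros.
  x = 0: [0↦0, 1↦4, 2↦3, 3↦3, 4↦0]  zeros at y ∈ {0, 4}
  x = 1: [0↦4, 1↦3, 2↦2, 3↦2, 4↦4]  zeros at y ∈ ∅
  x = 2: [0↦4, 1↦0, 2↦1, 3↦3, 4↦2]  zeros at y ∈ {1}
  x = 3: [0↦4, 1↦4, 2↦4, 3↦0, 4↦3]  zeros at y ∈ {3}
  x = 4: [0↦3, 1↦4, 2↦0, 3↦2, 4↦1]  zeros at y ∈ {2}
Collecting zeros: affine points = {(0, 0), (0, 4), (2, 1), (3, 3), (4, 2)}.
Total count |C(F_5)_aff| = 5.


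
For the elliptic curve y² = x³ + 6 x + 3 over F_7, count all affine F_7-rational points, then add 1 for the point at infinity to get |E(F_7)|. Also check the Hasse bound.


Affine points = {(2, 3), (2, 4), (4, 0), (5, 2), (5, 5)}; affine count = 5; |E(F_7)| = 6.

Discriminant check: Δ ∝ 4a³ + 27b² = 4·6³ + 27·3² = 4·216 + 27·9 ≡ 1 (mod 7). Nonzero ⇒ E is nonsingular.
For each x ∈ F_7, compute rhs = x³ + 6·x + 3 mod 7, then count y ∈ F_7 with y² ≡ rhs.
  x = 0: rhs = 3, matching y values: none (0 points).
  x = 1: rhs = 3, matching y values: none (0 points).
  x = 2: rhs = 2, matching y values: 3, 4 (2 points).
  x = 3: rhs = 6, matching y values: none (0 points).
  x = 4: rhs = 0, matching y values: 0 (1 points).
  x = 5: rhs = 4, matching y values: 2, 5 (2 points).
  x = 6: rhs = 3, matching y values: none (0 points).
Total affine count: 5.
Full point count |E(F_7)| = 5 + 1 = 6.
Hasse bound: |6 − (7+1)| = |-2| = 2 ≤ 2√7 ≈ 5.2915 ✓.


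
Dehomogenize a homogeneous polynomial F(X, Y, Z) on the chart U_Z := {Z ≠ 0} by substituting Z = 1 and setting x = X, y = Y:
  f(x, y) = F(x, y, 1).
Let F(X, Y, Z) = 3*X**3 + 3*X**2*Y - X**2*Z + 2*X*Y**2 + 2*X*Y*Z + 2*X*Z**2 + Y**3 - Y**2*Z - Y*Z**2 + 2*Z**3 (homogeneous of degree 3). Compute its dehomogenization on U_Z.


f(x, y) = 3*x**3 + 3*x**2*y - x**2 + 2*x*y**2 + 2*x*y + 2*x + y**3 - y**2 - y + 2

On U_Z we set Z = 1. Each monomial c·X^i·Y^j·Z^k in F becomes c·x^i·y^j·1^k = c·x^i·y^j.
Substituting Z = 1: F(X, Y, 1) = 3*x**3 + 3*x**2*y - x**2 + 2*x*y**2 + 2*x*y + 2*x + y**3 - y**2 - y + 2.
Note: deg(f) ≤ deg(F) = 3; strict inequality happens when F is divisible by Z (lost terms).


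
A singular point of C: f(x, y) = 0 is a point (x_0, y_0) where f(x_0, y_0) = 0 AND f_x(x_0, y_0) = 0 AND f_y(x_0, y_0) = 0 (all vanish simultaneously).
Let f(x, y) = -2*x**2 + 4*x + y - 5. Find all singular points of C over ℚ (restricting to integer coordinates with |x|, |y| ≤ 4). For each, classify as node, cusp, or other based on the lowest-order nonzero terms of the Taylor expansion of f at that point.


No singular points in the scanned grid; C is smooth there.

Compute partial derivatives:
  f_x = 4 - 4*x.
  f_y = 1.
f_y = 1 is a nonzero constant, so f_y never vanishes: no point (x, y) can satisfy f = f_x = f_y = 0. In particular no (x, y) ∈ {−4, ..., 4}² is singular; the curve is smooth.


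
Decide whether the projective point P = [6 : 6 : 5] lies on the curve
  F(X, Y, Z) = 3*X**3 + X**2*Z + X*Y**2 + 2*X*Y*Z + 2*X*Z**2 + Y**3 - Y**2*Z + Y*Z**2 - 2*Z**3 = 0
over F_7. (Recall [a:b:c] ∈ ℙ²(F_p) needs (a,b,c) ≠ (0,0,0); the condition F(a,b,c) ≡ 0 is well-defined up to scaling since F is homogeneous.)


F(6,6,5) ≡ 2 (mod 7); P is NOT on the curve.

Evaluate F(6, 6, 5) term-by-term (mod 7).
  3*X**3 ↦ 3·216·1·1 = 648
  X**2*Z ↦ 1·36·1·5 = 180
  X*Y**2 ↦ 1·6·36·1 = 216
  2*X*Y*Z ↦ 2·6·6·5 = 360
  2*X*Z**2 ↦ 2·6·1·25 = 300
  Y**3 ↦ 1·1·216·1 = 216
  -Y**2*Z ↦ -1·1·36·5 = -180
  Y*Z**2 ↦ 1·1·6·25 = 150
  -2*Z**3 ↦ -2·1·1·125 = -250
Sum: F(6, 6, 5) = (648) + (180) + (216) + (360) + (300) + (216) + (-180) + (150) + (-250) = 1640.
Reducing mod 7: 1640 ≡ 2 (mod 7).
Since F(a, b, c) ≡ 2 ≠ 0 (mod 7), P does NOT lie on the curve.


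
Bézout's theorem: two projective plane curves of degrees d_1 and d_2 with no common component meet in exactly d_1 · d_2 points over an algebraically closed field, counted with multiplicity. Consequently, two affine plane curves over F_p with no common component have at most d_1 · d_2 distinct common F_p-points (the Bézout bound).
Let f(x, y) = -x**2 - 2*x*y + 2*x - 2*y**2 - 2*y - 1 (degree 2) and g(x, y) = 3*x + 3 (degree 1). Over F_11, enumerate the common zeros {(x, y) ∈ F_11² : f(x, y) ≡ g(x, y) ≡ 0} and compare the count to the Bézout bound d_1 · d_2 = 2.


Common zeros: {(10, 3), (10, 8)}; count = 2; Bézout bound = 2.

deg(f) = 2, deg(g) = 1, so Bézout bound = 2.
Scan x ∈ F_11. For each x, list the y ∈ F_11 with f(x, y) ≡ 0 and those with g(x, y) ≡ 0 (mod 11); the common zeros in that column are the intersection.
  x = 0: f ≡ 0 at y ∈ ∅; g ≡ 0 at y ∈ ∅; common: ∅.
  x = 1: f ≡ 0 at y ∈ {0, 9}; g ≡ 0 at y ∈ ∅; common: ∅.
  x = 2: f ≡ 0 at y ∈ ∅; g ≡ 0 at y ∈ ∅; common: ∅.
  x = 3: f ≡ 0 at y ∈ ∅; g ≡ 0 at y ∈ ∅; common: ∅.
  x = 4: f ≡ 0 at y ∈ ∅; g ≡ 0 at y ∈ ∅; common: ∅.
  x = 5: f ≡ 0 at y ∈ {7, 9}; g ≡ 0 at y ∈ ∅; common: ∅.
  x = 6: f ≡ 0 at y ∈ ∅; g ≡ 0 at y ∈ ∅; common: ∅.
  x = 7: f ≡ 0 at y ∈ {4, 10}; g ≡ 0 at y ∈ ∅; common: ∅.
  x = 8: f ≡ 0 at y ∈ {3, 10}; g ≡ 0 at y ∈ ∅; common: ∅.
  x = 9: f ≡ 0 at y ∈ {4, 8}; g ≡ 0 at y ∈ ∅; common: ∅.
  x = 10: f ≡ 0 at y ∈ {3, 8}; g ≡ 0 at y ∈ {0, 1, 2, 3, 4, 5, 6, 7, 8, 9, 10}; common: {3, 8}.
Collecting: common zeros = {(10, 3), (10, 8)}, so the count is 2.
Comparison with the Bézout bound: 2 ≤ 2 = deg(f)·deg(g), as expected for curves with no common component (the bound is attained).


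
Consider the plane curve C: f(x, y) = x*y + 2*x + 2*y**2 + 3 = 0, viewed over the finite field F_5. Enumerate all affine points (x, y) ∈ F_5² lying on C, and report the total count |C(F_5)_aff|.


Affine F_5-points: {(0, 1), (0, 4), (1, 0), (1, 2)}; count = 4.

For each of the 25 pairs (x, y) ∈ F_5², evaluate f(x, y) mod 5. Record the zeros.
  x = 0: [0↦3, 1↦0, 2↦1, 3↦1, 4↦0]  zeros at y ∈ {1, 4}
  x = 1: [0↦0, 1↦3, 2↦0, 3↦1, 4↦1]  zeros at y ∈ {0, 2}
  x = 2: [0↦2, 1↦1, 2↦4, 3↦1, 4↦2]  zeros at y ∈ ∅
  x = 3: [0↦4, 1↦4, 2↦3, 3↦1, 4↦3]  zeros at y ∈ ∅
  x = 4: [0↦1, 1↦2, 2↦2, 3↦1, 4↦4]  zeros at y ∈ ∅
Collecting zeros: affine points = {(0, 1), (0, 4), (1, 0), (1, 2)}.
Total count |C(F_5)_aff| = 4.


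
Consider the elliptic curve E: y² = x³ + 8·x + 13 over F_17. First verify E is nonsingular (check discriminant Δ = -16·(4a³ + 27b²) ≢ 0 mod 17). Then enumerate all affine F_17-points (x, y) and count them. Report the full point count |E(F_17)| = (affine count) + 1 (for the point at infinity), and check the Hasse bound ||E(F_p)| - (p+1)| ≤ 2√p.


Affine points = {(0, 8), (0, 9), (3, 8), (3, 9), (5, 5), (5, 12), (7, 2), (7, 15), (9, 7), (9, 10), (11, 2), (11, 15), (12, 1), (12, 16), (13, 6), (13, 11), (14, 8), (14, 9), (16, 2), (16, 15)}; affine count = 20; |E(F_17)| = 21.

Discriminant check: Δ ∝ 4a³ + 27b² = 4·8³ + 27·13² = 4·512 + 27·169 ≡ 15 (mod 17). Nonzero ⇒ E is nonsingular.
For each x ∈ F_17, compute rhs = x³ + 8·x + 13 mod 17, then count y ∈ F_17 with y² ≡ rhs.
  x = 0: rhs = 13, matching y values: 8, 9 (2 points).
  x = 1: rhs = 5, matching y values: none (0 points).
  x = 2: rhs = 3, matching y values: none (0 points).
  x = 3: rhs = 13, matching y values: 8, 9 (2 points).
  x = 4: rhs = 7, matching y values: none (0 points).
  x = 5: rhs = 8, matching y values: 5, 12 (2 points).
  x = 6: rhs = 5, matching y values: none (0 points).
  x = 7: rhs = 4, matching y values: 2, 15 (2 points).
  x = 8: rhs = 11, matching y values: none (0 points).
  x = 9: rhs = 15, matching y values: 7, 10 (2 points).
  x = 10: rhs = 5, matching y values: none (0 points).
  x = 11: rhs = 4, matching y values: 2, 15 (2 points).
  x = 12: rhs = 1, matching y values: 1, 16 (2 points).
  x = 13: rhs = 2, matching y values: 6, 11 (2 points).
  x = 14: rhs = 13, matching y values: 8, 9 (2 points).
  x = 15: rhs = 6, matching y values: none (0 points).
  x = 16: rhs = 4, matching y values: 2, 15 (2 points).
Total affine count: 20.
Full point count |E(F_17)| = 20 + 1 = 21.
Hasse bound: |21 − (17+1)| = |3| = 3 ≤ 2√17 ≈ 8.2462 ✓.


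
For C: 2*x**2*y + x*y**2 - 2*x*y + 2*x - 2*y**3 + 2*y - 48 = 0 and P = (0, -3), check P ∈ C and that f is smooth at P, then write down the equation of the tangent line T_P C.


Tangent line at P: 17*x - 52*y - 156 = 0.

Step 1: f(0, -3) = 0, so P lies on C.
Step 2: partial derivatives
  f_x(x, y) = 4*x*y + y**2 - 2*y + 2, f_y(x, y) = 2*x**2 + 2*x*y - 2*x - 6*y**2 + 2.
  f_x(P) = 17, f_y(P) = -52 (gradient nonzero, so P is smooth).
Step 3: tangent line at P: 17·(x − 0) + -52·(y − -3) = 0.
Expanding: 17*x - 52*y - 156 = 0.


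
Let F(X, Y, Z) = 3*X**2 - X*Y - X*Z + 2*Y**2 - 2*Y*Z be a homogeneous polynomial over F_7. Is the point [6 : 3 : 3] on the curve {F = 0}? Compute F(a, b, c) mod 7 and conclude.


F(6,3,3) ≡ 2 (mod 7); P is NOT on the curve.

Evaluate F(6, 3, 3) term-by-term (mod 7).
  3*X**2 ↦ 3·36·1·1 = 108
  -X*Y ↦ -1·6·3·1 = -18
  -X*Z ↦ -1·6·1·3 = -18
  2*Y**2 ↦ 2·1·9·1 = 18
  -2*Y*Z ↦ -2·1·3·3 = -18
Sum: F(6, 3, 3) = (108) + (-18) + (-18) + (18) + (-18) = 72.
Reducing mod 7: 72 ≡ 2 (mod 7).
Since F(a, b, c) ≡ 2 ≠ 0 (mod 7), P does NOT lie on the curve.


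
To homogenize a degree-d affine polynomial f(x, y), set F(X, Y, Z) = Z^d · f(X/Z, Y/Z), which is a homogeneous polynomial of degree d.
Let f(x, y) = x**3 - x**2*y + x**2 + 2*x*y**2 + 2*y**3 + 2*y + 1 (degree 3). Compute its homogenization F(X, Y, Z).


F(X, Y, Z) = X**3 - X**2*Y + X**2*Z + 2*X*Y**2 + 2*Y**3 + 2*Y*Z**2 + Z**3

deg(f) = 3.
Substitute x = X/Z, y = Y/Z into f, then multiply by Z^3.
  monomial 1·x^3·y^0 ↦ 1·X^3·Y^0·Z^0.
  monomial -1·x^2·y^1 ↦ -1·X^2·Y^1·Z^0.
  monomial 1·x^2·y^0 ↦ 1·X^2·Y^0·Z^1.
  monomial 2·x^1·y^2 ↦ 2·X^1·Y^2·Z^0.
  monomial 2·x^0·y^3 ↦ 2·X^0·Y^3·Z^0.
  monomial 2·x^0·y^1 ↦ 2·X^0·Y^1·Z^2.
  monomial 1·x^0·y^0 ↦ 1·X^0·Y^0·Z^3.
Collecting: F(X, Y, Z) = X**3 - X**2*Y + X**2*Z + 2*X*Y**2 + 2*Y**3 + 2*Y*Z**2 + Z**3.


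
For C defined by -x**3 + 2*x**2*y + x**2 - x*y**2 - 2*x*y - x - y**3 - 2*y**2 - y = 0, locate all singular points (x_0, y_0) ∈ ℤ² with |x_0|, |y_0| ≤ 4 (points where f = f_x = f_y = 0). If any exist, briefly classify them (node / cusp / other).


Singular points: {(0, -1)}; classification: node.

Compute partial derivatives:
  f_x = -3*x**2 + 4*x*y + 2*x - y**2 - 2*y - 1.
  f_y = 2*x**2 - 2*x*y - 2*x - 3*y**2 - 4*y - 1.
Scan x_0 ∈ {−4, ..., 4}. For each x_0, f_y(x_0, y) is a polynomial in y; find its integer roots y ∈ {−4, ..., 4}, then test f_x and f at those candidates.
  x = -4: f_y(-4, y) = -3*y**2 + 4*y + 39; vanishes at y ∈ {-3}. (-4, -3): f_x = -12 ≠ 0.
  x = -3: f_y(-3, y) = -3*y**2 + 2*y + 23; no integer root y with |y| ≤ 4.
  x = -2: f_y(-2, y) = 11 - 3*y**2; no integer root y with |y| ≤ 4.
  x = -1: f_y(-1, y) = -3*y**2 - 2*y + 3; no integer root y with |y| ≤ 4.
  x = 0: f_y(0, y) = -3*y**2 - 4*y - 1; vanishes at y ∈ {-1}. (0, -1): f_x = 0, f = 0 — SINGULAR.
  x = 1: f_y(1, y) = -3*y**2 - 6*y - 1; no integer root y with |y| ≤ 4.
  x = 2: f_y(2, y) = -3*y**2 - 8*y + 3; vanishes at y ∈ {-3}. (2, -3): f_x = -36 ≠ 0.
  x = 3: f_y(3, y) = -3*y**2 - 10*y + 11; no integer root y with |y| ≤ 4.
  x = 4: f_y(4, y) = -3*y**2 - 12*y + 23; no integer root y with |y| ≤ 4.
Only singular point on the grid: (0, -1).
Classify: substitute x = 0 + u, y = -1 + v and expand: f = -u**3 + 2*u**2*v - u**2 - u*v**2 - v**3 + v**2.
No constant or linear terms (consistent with a singular point). Quadratic part: -u**2 + v**2. Cubic part: -u**3 + 2*u**2*v - u*v**2 - v**3.
The quadratic part v**2 - u**2 = (v − u)(v + u) splits into two distinct linear factors, so there are two distinct tangent lines y − -1 = ±(x − 0) — this is a node (ordinary double point).
Classification: node.


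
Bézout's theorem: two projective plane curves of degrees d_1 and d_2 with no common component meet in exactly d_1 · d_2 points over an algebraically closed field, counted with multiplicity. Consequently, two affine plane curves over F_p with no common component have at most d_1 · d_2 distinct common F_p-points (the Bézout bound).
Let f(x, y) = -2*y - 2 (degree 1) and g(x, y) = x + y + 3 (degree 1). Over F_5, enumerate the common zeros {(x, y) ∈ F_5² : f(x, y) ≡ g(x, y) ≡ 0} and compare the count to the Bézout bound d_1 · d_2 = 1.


Common zeros: {(3, 4)}; count = 1; Bézout bound = 1.

deg(f) = 1, deg(g) = 1, so Bézout bound = 1.
Scan x ∈ F_5. For each x, list the y ∈ F_5 with f(x, y) ≡ 0 and those with g(x, y) ≡ 0 (mod 5); the common zeros in that column are the intersection.
  x = 0: f ≡ 0 at y ∈ {4}; g ≡ 0 at y ∈ {2}; common: ∅.
  x = 1: f ≡ 0 at y ∈ {4}; g ≡ 0 at y ∈ {1}; common: ∅.
  x = 2: f ≡ 0 at y ∈ {4}; g ≡ 0 at y ∈ {0}; common: ∅.
  x = 3: f ≡ 0 at y ∈ {4}; g ≡ 0 at y ∈ {4}; common: {4}.
  x = 4: f ≡ 0 at y ∈ {4}; g ≡ 0 at y ∈ {3}; common: ∅.
Collecting: common zeros = {(3, 4)}, so the count is 1.
Comparison with the Bézout bound: 1 ≤ 1 = deg(f)·deg(g), as expected for curves with no common component (the bound is attained).


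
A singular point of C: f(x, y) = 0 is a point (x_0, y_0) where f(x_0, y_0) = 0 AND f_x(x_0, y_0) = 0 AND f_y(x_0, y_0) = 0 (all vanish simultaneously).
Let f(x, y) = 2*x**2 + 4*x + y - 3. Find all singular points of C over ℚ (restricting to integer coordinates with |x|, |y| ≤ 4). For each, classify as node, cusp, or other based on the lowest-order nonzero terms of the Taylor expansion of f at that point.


No singular points in the scanned grid; C is smooth there.

Compute partial derivatives:
  f_x = 4*x + 4.
  f_y = 1.
f_y = 1 is a nonzero constant, so f_y never vanishes: no point (x, y) can satisfy f = f_x = f_y = 0. In particular no (x, y) ∈ {−4, ..., 4}² is singular; the curve is smooth.


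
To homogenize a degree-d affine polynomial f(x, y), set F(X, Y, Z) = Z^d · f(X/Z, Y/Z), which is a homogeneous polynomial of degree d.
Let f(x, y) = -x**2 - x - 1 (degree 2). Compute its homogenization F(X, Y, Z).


F(X, Y, Z) = -X**2 - X*Z - Z**2

deg(f) = 2.
Substitute x = X/Z, y = Y/Z into f, then multiply by Z^2.
  monomial -1·x^2·y^0 ↦ -1·X^2·Y^0·Z^0.
  monomial -1·x^1·y^0 ↦ -1·X^1·Y^0·Z^1.
  monomial -1·x^0·y^0 ↦ -1·X^0·Y^0·Z^2.
Collecting: F(X, Y, Z) = -X**2 - X*Z - Z**2.


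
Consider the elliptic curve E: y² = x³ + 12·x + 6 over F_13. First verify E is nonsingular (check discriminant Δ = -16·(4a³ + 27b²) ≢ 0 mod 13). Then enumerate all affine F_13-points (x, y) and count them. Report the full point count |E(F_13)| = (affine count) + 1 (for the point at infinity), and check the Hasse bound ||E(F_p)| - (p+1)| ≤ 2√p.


Affine points = {(2, 5), (2, 8), (3, 2), (3, 11), (4, 1), (4, 12), (5, 3), (5, 10), (7, 2), (7, 11), (8, 4), (8, 9), (11, 0)}; affine count = 13; |E(F_13)| = 14.

Discriminant check: Δ ∝ 4a³ + 27b² = 4·12³ + 27·6² = 4·1728 + 27·36 ≡ 6 (mod 13). Nonzero ⇒ E is nonsingular.
For each x ∈ F_13, compute rhs = x³ + 12·x + 6 mod 13, then count y ∈ F_13 with y² ≡ rhs.
  x = 0: rhs = 6, matching y values: none (0 points).
  x = 1: rhs = 6, matching y values: none (0 points).
  x = 2: rhs = 12, matching y values: 5, 8 (2 points).
  x = 3: rhs = 4, matching y values: 2, 11 (2 points).
  x = 4: rhs = 1, matching y values: 1, 12 (2 points).
  x = 5: rhs = 9, matching y values: 3, 10 (2 points).
  x = 6: rhs = 8, matching y values: none (0 points).
  x = 7: rhs = 4, matching y values: 2, 11 (2 points).
  x = 8: rhs = 3, matching y values: 4, 9 (2 points).
  x = 9: rhs = 11, matching y values: none (0 points).
  x = 10: rhs = 8, matching y values: none (0 points).
  x = 11: rhs = 0, matching y values: 0 (1 points).
  x = 12: rhs = 6, matching y values: none (0 points).
Total affine count: 13.
Full point count |E(F_13)| = 13 + 1 = 14.
Hasse bound: |14 − (13+1)| = |0| = 0 ≤ 2√13 ≈ 7.2111 ✓.


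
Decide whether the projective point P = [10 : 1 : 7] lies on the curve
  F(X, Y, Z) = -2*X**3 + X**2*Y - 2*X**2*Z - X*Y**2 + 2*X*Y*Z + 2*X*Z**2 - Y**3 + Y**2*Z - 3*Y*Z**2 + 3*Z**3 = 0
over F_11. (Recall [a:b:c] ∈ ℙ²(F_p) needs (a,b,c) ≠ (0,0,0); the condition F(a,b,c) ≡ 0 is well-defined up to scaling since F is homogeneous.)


F(10,1,7) ≡ 7 (mod 11); P is NOT on the curve.

Evaluate F(10, 1, 7) term-by-term (mod 11).
  -2*X**3 ↦ -2·1000·1·1 = -2000
  X**2*Y ↦ 1·100·1·1 = 100
  -2*X**2*Z ↦ -2·100·1·7 = -1400
  -X*Y**2 ↦ -1·10·1·1 = -10
  2*X*Y*Z ↦ 2·10·1·7 = 140
  2*X*Z**2 ↦ 2·10·1·49 = 980
  -Y**3 ↦ -1·1·1·1 = -1
  Y**2*Z ↦ 1·1·1·7 = 7
  -3*Y*Z**2 ↦ -3·1·1·49 = -147
  3*Z**3 ↦ 3·1·1·343 = 1029
Sum: F(10, 1, 7) = (-2000) + (100) + (-1400) + (-10) + (140) + (980) + (-1) + (7) + (-147) + (1029) = -1302.
Reducing mod 11: -1302 ≡ 7 (mod 11).
Since F(a, b, c) ≡ 7 ≠ 0 (mod 11), P does NOT lie on the curve.
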